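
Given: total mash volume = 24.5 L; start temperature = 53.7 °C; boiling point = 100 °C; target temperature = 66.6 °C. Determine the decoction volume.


V_dec = V_total·(T_target − T_start)/(T_boil − T_start)
V_dec = 24.5·(66.6 − 53.7)/(100 − 53.7)

6.8261 L


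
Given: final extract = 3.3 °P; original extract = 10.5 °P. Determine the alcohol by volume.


SG = 259/(259 − P);  ABV = (OG − FG)·131.25
OG = 259/(259 − 10.5) = 1.0423
FG = 259/(259 − 3.3) = 1.0129
ABV = (1.0423 − 1.0129)·131.25

3.8519 % ABV


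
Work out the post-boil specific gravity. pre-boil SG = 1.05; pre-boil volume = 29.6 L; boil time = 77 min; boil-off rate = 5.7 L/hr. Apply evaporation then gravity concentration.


V_post = V_pre − rate·(t/60);  SG_post = 1 + (SG_pre−1)·V_pre/V_post
V_post = 29.6 − 5.7·(77/60) = 22.2850
SG_post = 1 + (1.05 − 1)·29.6/22.2850

1.0664


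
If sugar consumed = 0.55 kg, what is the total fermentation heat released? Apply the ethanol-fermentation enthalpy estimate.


Q = m_sugar · 590 kJ/kg
Q = 0.55 · 590

324.5000 kJ


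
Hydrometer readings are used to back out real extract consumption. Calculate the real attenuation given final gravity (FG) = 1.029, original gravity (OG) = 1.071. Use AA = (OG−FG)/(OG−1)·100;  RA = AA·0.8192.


AA = (1.071 − 1.029)/(1.071 − 1)·100 = 59.1549
RA = 59.1549·0.8192

48.4597 %


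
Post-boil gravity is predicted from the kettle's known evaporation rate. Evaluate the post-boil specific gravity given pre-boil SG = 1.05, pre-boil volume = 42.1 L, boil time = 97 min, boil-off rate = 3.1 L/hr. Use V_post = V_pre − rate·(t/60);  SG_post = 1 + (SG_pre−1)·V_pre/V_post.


V_post = 42.1 − 3.1·(97/60) = 37.0883
SG_post = 1 + (1.05 − 1)·42.1/37.0883

1.0568


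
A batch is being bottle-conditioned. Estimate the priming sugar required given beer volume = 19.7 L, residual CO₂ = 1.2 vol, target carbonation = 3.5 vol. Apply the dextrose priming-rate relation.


sugar = (target − residual)·4.0·V
sugar = (3.5 − 1.2)·4.0·19.7

181.2400 g


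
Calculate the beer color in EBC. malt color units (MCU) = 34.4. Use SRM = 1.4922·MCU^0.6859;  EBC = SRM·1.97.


SRM = 1.4922·34.4^0.6859 = 16.8948
EBC = 16.8948·1.97

33.2827 EBC


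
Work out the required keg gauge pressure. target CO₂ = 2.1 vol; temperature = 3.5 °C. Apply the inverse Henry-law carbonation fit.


psi = vols/(0.01821 + 0.09011·e^(−0.04·T)) − 14.695
psi = 2.1/(0.01821 + 0.09011·e^(−0.04·3.5)) − 14.695

7.0559 psi


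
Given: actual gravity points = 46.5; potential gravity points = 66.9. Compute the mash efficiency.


efficiency = actual / potential × 100
efficiency = 46.5 / 66.9 × 100

69.5067 %


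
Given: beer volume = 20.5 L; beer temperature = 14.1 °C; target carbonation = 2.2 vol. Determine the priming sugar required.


residual = 14.695·(0.01821 + 0.09011·e^(−0.04·T));  sugar = (target − residual)·4.0·V
residual = 14.695·(0.01821 + 0.09011·e^(−0.04·14.1)) = 1.0210
sugar = (2.2 − 1.0210)·4.0·20.5

96.6819 g


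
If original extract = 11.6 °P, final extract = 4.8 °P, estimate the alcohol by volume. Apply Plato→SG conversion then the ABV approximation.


SG = 259/(259 − P);  ABV = (OG − FG)·131.25
OG = 259/(259 − 11.6) = 1.0469
FG = 259/(259 − 4.8) = 1.0189
ABV = (1.0469 − 1.0189)·131.25

3.6756 % ABV


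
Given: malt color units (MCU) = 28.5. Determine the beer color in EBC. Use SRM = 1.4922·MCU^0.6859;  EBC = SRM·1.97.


SRM = 1.4922·28.5^0.6859 = 14.8493
EBC = 14.8493·1.97

29.2531 EBC


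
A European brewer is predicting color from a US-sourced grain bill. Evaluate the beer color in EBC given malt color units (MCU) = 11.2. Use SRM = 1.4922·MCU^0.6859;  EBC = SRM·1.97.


SRM = 1.4922·11.2^0.6859 = 7.8250
EBC = 7.8250·1.97

15.4153 EBC


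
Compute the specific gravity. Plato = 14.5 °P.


SG = 259/(259 − P)
SG = 259/(259 − 14.5)

1.0593


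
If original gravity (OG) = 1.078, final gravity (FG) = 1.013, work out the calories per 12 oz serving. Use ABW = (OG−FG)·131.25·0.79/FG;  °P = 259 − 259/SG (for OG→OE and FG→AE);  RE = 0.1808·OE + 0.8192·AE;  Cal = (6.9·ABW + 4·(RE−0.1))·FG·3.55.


ABW = (1.078 − 1.013)·131.25·0.79/1.013 = 6.6532
OE = 259 − 259/1.078 = 18.7403 °P
AE = 259 − 259/1.013 = 3.3238 °P
RE = 0.1808·18.7403 + 0.8192·3.3238 = 6.1111 °P
Cal = (6.9·6.6532 + 4·(6.1111−0.1))·1.013·3.55

251.5557 kcal


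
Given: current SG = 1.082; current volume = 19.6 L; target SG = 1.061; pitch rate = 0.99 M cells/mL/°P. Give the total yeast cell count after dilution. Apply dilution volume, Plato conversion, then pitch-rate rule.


V_w = V·((SG_c−1)/(SG_t−1)−1);  °P = 259 − 259/SG_t;  cells = rate·(V+V_w)·°P
V_w = 19.6·((1.082−1)/(1.061−1)−1) = 6.7475
V_final = 19.6 + 6.7475 = 26.3475
°P = 259 − 259/1.061 = 14.8907
cells = 0.99·26.3475·14.8907

388.4092 billion cells


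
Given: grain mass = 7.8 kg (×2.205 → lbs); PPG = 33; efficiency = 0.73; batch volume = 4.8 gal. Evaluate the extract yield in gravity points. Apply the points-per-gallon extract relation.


points = lbs × PPG × eff / vol
lbs = 7.8 × 2.205 = 17.1990
points = 17.1990 × 33 × 0.73 / 4.8

86.3175 points


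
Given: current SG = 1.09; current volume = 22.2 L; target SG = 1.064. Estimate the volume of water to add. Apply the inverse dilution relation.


V_water = V·((SG_curr − 1)/(SG_target − 1) − 1)
V_water = 22.2·((1.09 − 1)/(1.064 − 1) − 1)

9.0187 L


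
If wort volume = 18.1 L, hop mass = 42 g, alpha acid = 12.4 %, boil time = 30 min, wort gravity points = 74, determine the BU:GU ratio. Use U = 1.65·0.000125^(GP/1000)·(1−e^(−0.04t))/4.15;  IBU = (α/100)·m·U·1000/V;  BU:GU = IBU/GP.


U = 1.65·0.000125^(74/1000)·(1−e^(−0.04·30))/4.15 = 0.1429
IBU = (12.4/100)·42·0.1429·1000/18.1 = 41.1108
BU:GU = 41.1108/74

0.5556


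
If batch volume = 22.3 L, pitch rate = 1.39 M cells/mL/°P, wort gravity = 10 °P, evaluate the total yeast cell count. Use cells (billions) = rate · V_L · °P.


cells = 1.39 · 22.3 · 10

309.9700 billion cells


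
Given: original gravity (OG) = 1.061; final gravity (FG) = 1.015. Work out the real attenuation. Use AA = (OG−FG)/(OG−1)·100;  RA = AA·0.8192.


AA = (1.061 − 1.015)/(1.061 − 1)·100 = 75.4098
RA = 75.4098·0.8192

61.7757 %


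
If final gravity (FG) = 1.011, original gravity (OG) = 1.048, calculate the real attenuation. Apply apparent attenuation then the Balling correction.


AA = (OG−FG)/(OG−1)·100;  RA = AA·0.8192
AA = (1.048 − 1.011)/(1.048 − 1)·100 = 77.0833
RA = 77.0833·0.8192

63.1467 %


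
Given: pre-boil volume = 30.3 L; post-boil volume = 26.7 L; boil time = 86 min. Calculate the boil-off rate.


rate = (V_pre − V_post) / (t_min/60)
rate = (30.3 − 26.7) / (86/60)

2.5116 L/hr


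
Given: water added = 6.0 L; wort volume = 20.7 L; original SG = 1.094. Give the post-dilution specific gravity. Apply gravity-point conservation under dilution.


SG_new = 1 + (SG_old − 1)·V_old/(V_old + V_water)
pts = (1.094 − 1)·1000·20.7/(20.7 + 6.0) = 72.8764
SG_new = 1 + 72.8764/1000

1.0729


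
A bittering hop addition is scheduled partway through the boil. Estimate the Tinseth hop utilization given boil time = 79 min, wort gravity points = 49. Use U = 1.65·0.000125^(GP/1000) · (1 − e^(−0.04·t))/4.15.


bigness = 1.65·0.000125^(49/1000) = 1.0623
boil_factor = (1 − e^(−0.04·79))/4.15 = 0.2307
U = 1.0623 · 0.2307

0.2451


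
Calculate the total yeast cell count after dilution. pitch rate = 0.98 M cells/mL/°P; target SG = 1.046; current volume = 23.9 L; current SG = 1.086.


V_w = V·((SG_c−1)/(SG_t−1)−1);  °P = 259 − 259/SG_t;  cells = rate·(V+V_w)·°P
V_w = 23.9·((1.086−1)/(1.046−1)−1) = 20.7826
V_final = 23.9 + 20.7826 = 44.6826
°P = 259 − 259/1.046 = 11.3901
cells = 0.98·44.6826·11.3901

498.7587 billion cells


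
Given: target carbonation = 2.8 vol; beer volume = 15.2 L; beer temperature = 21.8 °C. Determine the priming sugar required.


residual = 14.695·(0.01821 + 0.09011·e^(−0.04·T));  sugar = (target − residual)·4.0·V
residual = 14.695·(0.01821 + 0.09011·e^(−0.04·21.8)) = 0.8212
sugar = (2.8 − 0.8212)·4.0·15.2

120.3081 g


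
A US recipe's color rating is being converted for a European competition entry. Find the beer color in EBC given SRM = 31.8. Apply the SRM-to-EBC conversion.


EBC = SRM · 1.97
EBC = 31.8 · 1.97

62.6460 EBC


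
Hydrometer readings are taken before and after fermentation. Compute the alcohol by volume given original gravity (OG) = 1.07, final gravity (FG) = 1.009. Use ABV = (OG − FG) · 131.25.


ABV = (1.07 − 1.009) · 131.25

8.0063 % ABV


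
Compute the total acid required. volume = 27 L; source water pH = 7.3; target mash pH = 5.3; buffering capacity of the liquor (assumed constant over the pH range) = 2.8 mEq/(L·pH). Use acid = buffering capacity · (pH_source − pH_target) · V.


acid = 2.8 · (7.3 − 5.3) · 27

151.2000 mEq


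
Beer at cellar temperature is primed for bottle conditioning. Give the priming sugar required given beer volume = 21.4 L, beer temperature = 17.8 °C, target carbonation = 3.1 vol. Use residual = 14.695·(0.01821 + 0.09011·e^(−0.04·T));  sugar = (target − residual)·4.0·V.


residual = 14.695·(0.01821 + 0.09011·e^(−0.04·17.8)) = 0.9173
sugar = (3.1 − 0.9173)·4.0·21.4

186.8379 g


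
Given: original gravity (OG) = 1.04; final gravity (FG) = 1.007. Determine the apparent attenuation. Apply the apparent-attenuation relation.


AA = (OG − FG)/(OG − 1) · 100
AA = (1.04 − 1.007)/(1.04 − 1) · 100

82.5000 %


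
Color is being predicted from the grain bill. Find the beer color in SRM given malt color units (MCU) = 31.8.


SRM = 1.4922 · MCU^0.6859
SRM = 1.4922 · 31.8^0.6859

16.0082 SRM


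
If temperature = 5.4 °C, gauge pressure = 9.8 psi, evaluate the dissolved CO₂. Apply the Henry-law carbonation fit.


vols = (P + 14.695)·(0.01821 + 0.09011·e^(−0.04·T))
vols = (9.8 + 14.695)·(0.01821 + 0.09011·e^(−0.04·5.4))

2.2245 volumes


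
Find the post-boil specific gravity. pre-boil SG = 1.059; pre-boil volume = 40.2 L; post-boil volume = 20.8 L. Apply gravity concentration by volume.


SG_post = 1 + (SG_pre − 1)·V_pre/V_post
pts_pre = (1.059 − 1)·1000 = 59.0000
pts_post = 59.0000·40.2/20.8 = 114.0288
SG_post = 1 + 114.0288/1000

1.1140


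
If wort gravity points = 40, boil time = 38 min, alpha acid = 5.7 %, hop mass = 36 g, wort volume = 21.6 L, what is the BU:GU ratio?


U = 1.65·0.000125^(GP/1000)·(1−e^(−0.04t))/4.15;  IBU = (α/100)·m·U·1000/V;  BU:GU = IBU/GP
U = 1.65·0.000125^(40/1000)·(1−e^(−0.04·38))/4.15 = 0.2168
IBU = (5.7/100)·36·0.2168·1000/21.6 = 20.5990
BU:GU = 20.5990/40

0.5150


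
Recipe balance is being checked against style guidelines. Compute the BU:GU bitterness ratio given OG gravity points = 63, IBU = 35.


BU:GU = IBU / OG_points
BU:GU = 35 / 63

0.5556


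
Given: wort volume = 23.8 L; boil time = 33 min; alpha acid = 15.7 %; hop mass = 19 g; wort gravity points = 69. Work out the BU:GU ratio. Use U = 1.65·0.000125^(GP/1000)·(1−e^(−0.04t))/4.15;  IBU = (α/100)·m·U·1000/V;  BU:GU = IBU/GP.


U = 1.65·0.000125^(69/1000)·(1−e^(−0.04·33))/4.15 = 0.1567
IBU = (15.7/100)·19·0.1567·1000/23.8 = 19.6437
BU:GU = 19.6437/69

0.2847


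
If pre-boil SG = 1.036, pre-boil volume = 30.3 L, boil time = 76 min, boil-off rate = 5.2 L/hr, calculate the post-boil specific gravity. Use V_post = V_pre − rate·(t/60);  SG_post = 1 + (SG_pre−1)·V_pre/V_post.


V_post = 30.3 − 5.2·(76/60) = 23.7133
SG_post = 1 + (1.036 − 1)·30.3/23.7133

1.0460


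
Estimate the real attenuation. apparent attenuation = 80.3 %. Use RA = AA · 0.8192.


RA = 80.3 · 0.8192

65.7818 %


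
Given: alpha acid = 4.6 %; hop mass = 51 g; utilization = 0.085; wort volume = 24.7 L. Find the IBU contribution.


IBU = (α/100)·mass·U·1000 / V
IBU = (4.6/100)·51·0.085·1000 / 24.7

8.0733 IBU


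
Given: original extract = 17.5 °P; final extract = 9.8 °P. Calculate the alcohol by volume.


SG = 259/(259 − P);  ABV = (OG − FG)·131.25
OG = 259/(259 − 17.5) = 1.0725
FG = 259/(259 − 9.8) = 1.0393
ABV = (1.0725 − 1.0393)·131.25

4.3494 % ABV


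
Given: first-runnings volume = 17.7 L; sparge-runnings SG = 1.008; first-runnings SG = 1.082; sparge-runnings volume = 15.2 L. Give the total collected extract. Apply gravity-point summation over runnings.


total = Σ (SG_i − 1)·1000·V_i
first = (1.082 − 1)·1000·17.7 = 1451.4000
sparge = (1.008 − 1)·1000·15.2 = 121.6000
total = 1451.4000 + 121.6000

1573.0000 gravity·L


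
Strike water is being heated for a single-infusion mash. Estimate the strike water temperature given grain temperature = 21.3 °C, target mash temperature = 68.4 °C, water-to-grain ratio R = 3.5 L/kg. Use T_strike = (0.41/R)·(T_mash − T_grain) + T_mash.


T_strike = (0.41/3.5)·(68.4 − 21.3) + 68.4

73.9174 °C


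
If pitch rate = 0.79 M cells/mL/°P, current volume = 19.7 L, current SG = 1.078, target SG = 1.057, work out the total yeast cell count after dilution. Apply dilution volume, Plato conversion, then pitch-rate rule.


V_w = V·((SG_c−1)/(SG_t−1)−1);  °P = 259 − 259/SG_t;  cells = rate·(V+V_w)·°P
V_w = 19.7·((1.078−1)/(1.057−1)−1) = 7.2579
V_final = 19.7 + 7.2579 = 26.9579
°P = 259 − 259/1.057 = 13.9669
cells = 0.79·26.9579·13.9669

297.4491 billion cells


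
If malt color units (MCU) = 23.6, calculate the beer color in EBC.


SRM = 1.4922·MCU^0.6859;  EBC = SRM·1.97
SRM = 1.4922·23.6^0.6859 = 13.0469
EBC = 13.0469·1.97

25.7024 EBC


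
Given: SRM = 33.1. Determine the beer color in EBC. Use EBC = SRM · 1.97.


EBC = 33.1 · 1.97

65.2070 EBC


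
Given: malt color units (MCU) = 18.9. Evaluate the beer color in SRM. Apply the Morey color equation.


SRM = 1.4922 · MCU^0.6859
SRM = 1.4922 · 18.9^0.6859

11.2035 SRM


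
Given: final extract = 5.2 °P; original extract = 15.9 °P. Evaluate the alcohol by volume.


SG = 259/(259 − P);  ABV = (OG − FG)·131.25
OG = 259/(259 − 15.9) = 1.0654
FG = 259/(259 − 5.2) = 1.0205
ABV = (1.0654 − 1.0205)·131.25

5.8953 % ABV


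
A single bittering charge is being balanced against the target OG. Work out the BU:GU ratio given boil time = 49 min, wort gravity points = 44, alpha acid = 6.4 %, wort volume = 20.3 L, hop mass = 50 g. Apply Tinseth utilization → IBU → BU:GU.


U = 1.65·0.000125^(GP/1000)·(1−e^(−0.04t))/4.15;  IBU = (α/100)·m·U·1000/V;  BU:GU = IBU/GP
U = 1.65·0.000125^(44/1000)·(1−e^(−0.04·49))/4.15 = 0.2300
IBU = (6.4/100)·50·0.2300·1000/20.3 = 36.2592
BU:GU = 36.2592/44

0.8241


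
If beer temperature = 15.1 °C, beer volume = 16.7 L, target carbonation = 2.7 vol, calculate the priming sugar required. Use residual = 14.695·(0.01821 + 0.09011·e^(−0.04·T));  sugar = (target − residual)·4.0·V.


residual = 14.695·(0.01821 + 0.09011·e^(−0.04·15.1)) = 0.9914
sugar = (2.7 − 0.9914)·4.0·16.7

114.1336 g


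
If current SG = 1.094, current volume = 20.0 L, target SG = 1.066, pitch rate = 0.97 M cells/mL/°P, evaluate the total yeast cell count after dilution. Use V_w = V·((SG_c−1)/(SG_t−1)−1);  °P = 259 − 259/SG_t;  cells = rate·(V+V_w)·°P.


V_w = 20.0·((1.094−1)/(1.066−1)−1) = 8.4848
V_final = 20.0 + 8.4848 = 28.4848
°P = 259 − 259/1.066 = 16.0356
cells = 0.97·28.4848·16.0356

443.0698 billion cells


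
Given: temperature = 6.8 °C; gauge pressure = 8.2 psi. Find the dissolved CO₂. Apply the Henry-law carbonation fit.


vols = (P + 14.695)·(0.01821 + 0.09011·e^(−0.04·T))
vols = (8.2 + 14.695)·(0.01821 + 0.09011·e^(−0.04·6.8))

1.9887 volumes


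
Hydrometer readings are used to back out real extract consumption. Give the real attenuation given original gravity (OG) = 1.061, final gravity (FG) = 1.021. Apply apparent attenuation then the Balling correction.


AA = (OG−FG)/(OG−1)·100;  RA = AA·0.8192
AA = (1.061 − 1.021)/(1.061 − 1)·100 = 65.5738
RA = 65.5738·0.8192

53.7180 %


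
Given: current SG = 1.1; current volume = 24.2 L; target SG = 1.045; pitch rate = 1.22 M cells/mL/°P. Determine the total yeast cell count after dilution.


V_w = V·((SG_c−1)/(SG_t−1)−1);  °P = 259 − 259/SG_t;  cells = rate·(V+V_w)·°P
V_w = 24.2·((1.1−1)/(1.045−1)−1) = 29.5778
V_final = 24.2 + 29.5778 = 53.7778
°P = 259 − 259/1.045 = 11.1531
cells = 1.22·53.7778·11.1531

731.7432 billion cells


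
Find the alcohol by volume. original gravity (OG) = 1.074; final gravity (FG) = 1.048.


ABV = (OG − FG) · 131.25
ABV = (1.074 − 1.048) · 131.25

3.4125 % ABV


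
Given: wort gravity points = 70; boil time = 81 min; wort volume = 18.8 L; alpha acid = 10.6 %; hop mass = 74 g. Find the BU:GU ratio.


U = 1.65·0.000125^(GP/1000)·(1−e^(−0.04t))/4.15;  IBU = (α/100)·m·U·1000/V;  BU:GU = IBU/GP
U = 1.65·0.000125^(70/1000)·(1−e^(−0.04·81))/4.15 = 0.2036
IBU = (10.6/100)·74·0.2036·1000/18.8 = 84.9667
BU:GU = 84.9667/70

1.2138


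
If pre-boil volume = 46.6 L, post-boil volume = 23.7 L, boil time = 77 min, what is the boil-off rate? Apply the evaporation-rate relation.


rate = (V_pre − V_post) / (t_min/60)
rate = (46.6 − 23.7) / (77/60)

17.8442 L/hr


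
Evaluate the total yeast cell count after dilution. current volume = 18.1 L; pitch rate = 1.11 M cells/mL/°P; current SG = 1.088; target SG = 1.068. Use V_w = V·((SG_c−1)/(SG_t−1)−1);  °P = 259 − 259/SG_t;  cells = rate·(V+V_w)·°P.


V_w = 18.1·((1.088−1)/(1.068−1)−1) = 5.3235
V_final = 18.1 + 5.3235 = 23.4235
°P = 259 − 259/1.068 = 16.4906
cells = 1.11·23.4235·16.4906

428.7585 billion cells


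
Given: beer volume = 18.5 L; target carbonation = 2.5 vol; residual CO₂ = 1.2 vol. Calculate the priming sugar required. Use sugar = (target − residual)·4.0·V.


sugar = (2.5 − 1.2)·4.0·18.5

96.2000 g


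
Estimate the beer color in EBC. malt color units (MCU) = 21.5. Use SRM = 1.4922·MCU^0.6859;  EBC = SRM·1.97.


SRM = 1.4922·21.5^0.6859 = 12.2390
EBC = 12.2390·1.97

24.1109 EBC


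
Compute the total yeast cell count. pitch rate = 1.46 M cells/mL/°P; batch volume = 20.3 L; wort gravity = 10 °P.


cells (billions) = rate · V_L · °P
cells = 1.46 · 20.3 · 10

296.3800 billion cells


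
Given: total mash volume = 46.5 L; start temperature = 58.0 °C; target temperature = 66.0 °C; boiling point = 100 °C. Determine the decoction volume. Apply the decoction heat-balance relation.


V_dec = V_total·(T_target − T_start)/(T_boil − T_start)
V_dec = 46.5·(66.0 − 58.0)/(100 − 58.0)

8.8571 L


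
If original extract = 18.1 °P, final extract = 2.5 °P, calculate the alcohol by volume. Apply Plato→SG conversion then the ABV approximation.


SG = 259/(259 − P);  ABV = (OG − FG)·131.25
OG = 259/(259 − 18.1) = 1.0751
FG = 259/(259 − 2.5) = 1.0097
ABV = (1.0751 − 1.0097)·131.25

8.5822 % ABV


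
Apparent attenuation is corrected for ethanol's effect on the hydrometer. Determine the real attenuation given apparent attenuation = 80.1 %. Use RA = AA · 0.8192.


RA = 80.1 · 0.8192

65.6179 %


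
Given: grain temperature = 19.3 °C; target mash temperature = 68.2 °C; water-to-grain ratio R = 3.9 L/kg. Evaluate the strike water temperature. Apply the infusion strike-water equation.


T_strike = (0.41/R)·(T_mash − T_grain) + T_mash
T_strike = (0.41/3.9)·(68.2 − 19.3) + 68.2

73.3408 °C


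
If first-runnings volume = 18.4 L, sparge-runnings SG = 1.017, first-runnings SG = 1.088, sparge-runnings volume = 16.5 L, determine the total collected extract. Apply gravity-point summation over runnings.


total = Σ (SG_i − 1)·1000·V_i
first = (1.088 − 1)·1000·18.4 = 1619.2000
sparge = (1.017 − 1)·1000·16.5 = 280.5000
total = 1619.2000 + 280.5000

1899.7000 gravity·L


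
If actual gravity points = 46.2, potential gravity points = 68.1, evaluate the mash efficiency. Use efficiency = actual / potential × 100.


efficiency = 46.2 / 68.1 × 100

67.8414 %


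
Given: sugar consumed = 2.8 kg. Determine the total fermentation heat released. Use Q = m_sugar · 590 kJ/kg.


Q = 2.8 · 590

1652.0000 kJ


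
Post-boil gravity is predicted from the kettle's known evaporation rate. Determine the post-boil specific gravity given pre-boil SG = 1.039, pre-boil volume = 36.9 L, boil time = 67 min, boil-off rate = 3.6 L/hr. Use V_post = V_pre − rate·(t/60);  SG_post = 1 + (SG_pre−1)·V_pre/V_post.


V_post = 36.9 − 3.6·(67/60) = 32.8800
SG_post = 1 + (1.039 − 1)·36.9/32.8800

1.0438


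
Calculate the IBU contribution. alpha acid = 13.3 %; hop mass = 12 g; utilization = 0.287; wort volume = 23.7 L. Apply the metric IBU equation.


IBU = (α/100)·mass·U·1000 / V
IBU = (13.3/100)·12·0.287·1000 / 23.7

19.3271 IBU


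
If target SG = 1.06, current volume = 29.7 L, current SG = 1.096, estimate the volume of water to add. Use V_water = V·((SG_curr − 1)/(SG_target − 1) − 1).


V_water = 29.7·((1.096 − 1)/(1.06 − 1) − 1)

17.8200 L


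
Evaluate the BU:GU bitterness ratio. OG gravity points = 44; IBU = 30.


BU:GU = IBU / OG_points
BU:GU = 30 / 44

0.6818


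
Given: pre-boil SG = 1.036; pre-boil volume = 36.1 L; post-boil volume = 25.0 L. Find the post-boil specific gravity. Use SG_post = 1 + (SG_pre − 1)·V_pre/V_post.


pts_pre = (1.036 − 1)·1000 = 36.0000
pts_post = 36.0000·36.1/25.0 = 51.9840
SG_post = 1 + 51.9840/1000

1.0520


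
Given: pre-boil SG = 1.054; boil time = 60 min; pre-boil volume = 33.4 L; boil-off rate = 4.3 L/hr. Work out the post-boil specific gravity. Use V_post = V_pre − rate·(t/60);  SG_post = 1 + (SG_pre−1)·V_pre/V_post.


V_post = 33.4 − 4.3·(60/60) = 29.1000
SG_post = 1 + (1.054 − 1)·33.4/29.1000

1.0620


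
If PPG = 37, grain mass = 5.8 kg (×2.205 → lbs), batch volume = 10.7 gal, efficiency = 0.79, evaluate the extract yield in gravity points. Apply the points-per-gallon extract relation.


points = lbs × PPG × eff / vol
lbs = 5.8 × 2.205 = 12.7890
points = 12.7890 × 37 × 0.79 / 10.7

34.9367 points


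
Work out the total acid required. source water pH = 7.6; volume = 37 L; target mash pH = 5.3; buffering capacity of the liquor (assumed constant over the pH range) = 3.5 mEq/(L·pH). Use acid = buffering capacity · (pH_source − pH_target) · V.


acid = 3.5 · (7.6 − 5.3) · 37

297.8500 mEq


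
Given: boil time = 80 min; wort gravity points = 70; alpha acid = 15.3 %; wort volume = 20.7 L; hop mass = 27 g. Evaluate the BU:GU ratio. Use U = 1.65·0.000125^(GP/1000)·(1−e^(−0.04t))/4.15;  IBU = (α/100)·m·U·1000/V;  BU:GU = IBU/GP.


U = 1.65·0.000125^(70/1000)·(1−e^(−0.04·80))/4.15 = 0.2033
IBU = (15.3/100)·27·0.2033·1000/20.7 = 40.5724
BU:GU = 40.5724/70

0.5796


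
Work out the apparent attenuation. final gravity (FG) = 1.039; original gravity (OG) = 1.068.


AA = (OG − FG)/(OG − 1) · 100
AA = (1.068 − 1.039)/(1.068 − 1) · 100

42.6471 %


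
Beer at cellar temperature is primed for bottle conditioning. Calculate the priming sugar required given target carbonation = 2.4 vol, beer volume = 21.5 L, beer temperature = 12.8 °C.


residual = 14.695·(0.01821 + 0.09011·e^(−0.04·T));  sugar = (target − residual)·4.0·V
residual = 14.695·(0.01821 + 0.09011·e^(−0.04·12.8)) = 1.0612
sugar = (2.4 − 1.0612)·4.0·21.5

115.1400 g


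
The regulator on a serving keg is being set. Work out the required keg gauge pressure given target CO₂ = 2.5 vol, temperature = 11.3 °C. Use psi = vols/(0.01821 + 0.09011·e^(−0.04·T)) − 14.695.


psi = 2.5/(0.01821 + 0.09011·e^(−0.04·11.3)) − 14.695

18.3948 psi


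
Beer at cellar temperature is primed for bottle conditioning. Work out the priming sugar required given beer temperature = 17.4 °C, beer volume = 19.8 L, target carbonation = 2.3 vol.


residual = 14.695·(0.01821 + 0.09011·e^(−0.04·T));  sugar = (target − residual)·4.0·V
residual = 14.695·(0.01821 + 0.09011·e^(−0.04·17.4)) = 0.9278
sugar = (2.3 − 0.9278)·4.0·19.8

108.6788 g


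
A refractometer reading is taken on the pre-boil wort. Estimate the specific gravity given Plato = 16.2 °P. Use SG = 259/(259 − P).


SG = 259/(259 − 16.2)

1.0667


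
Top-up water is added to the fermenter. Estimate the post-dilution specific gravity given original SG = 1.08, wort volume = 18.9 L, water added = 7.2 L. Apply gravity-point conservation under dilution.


SG_new = 1 + (SG_old − 1)·V_old/(V_old + V_water)
pts = (1.08 − 1)·1000·18.9/(18.9 + 7.2) = 57.9310
SG_new = 1 + 57.9310/1000

1.0579


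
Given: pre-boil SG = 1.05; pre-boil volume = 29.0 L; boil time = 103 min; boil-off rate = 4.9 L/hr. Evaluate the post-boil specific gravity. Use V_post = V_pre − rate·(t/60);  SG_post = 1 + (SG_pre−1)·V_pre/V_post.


V_post = 29.0 − 4.9·(103/60) = 20.5883
SG_post = 1 + (1.05 − 1)·29.0/20.5883

1.0704


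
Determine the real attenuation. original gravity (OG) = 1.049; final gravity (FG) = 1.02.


AA = (OG−FG)/(OG−1)·100;  RA = AA·0.8192
AA = (1.049 − 1.02)/(1.049 − 1)·100 = 59.1837
RA = 59.1837·0.8192

48.4833 %


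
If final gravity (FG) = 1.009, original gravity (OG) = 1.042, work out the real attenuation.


AA = (OG−FG)/(OG−1)·100;  RA = AA·0.8192
AA = (1.042 − 1.009)/(1.042 − 1)·100 = 78.5714
RA = 78.5714·0.8192

64.3657 %


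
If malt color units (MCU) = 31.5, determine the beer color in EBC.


SRM = 1.4922·MCU^0.6859;  EBC = SRM·1.97
SRM = 1.4922·31.5^0.6859 = 15.9044
EBC = 15.9044·1.97

31.3317 EBC


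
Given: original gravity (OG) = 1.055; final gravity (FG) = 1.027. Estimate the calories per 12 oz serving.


ABW = (OG−FG)·131.25·0.79/FG;  °P = 259 − 259/SG (for OG→OE and FG→AE);  RE = 0.1808·OE + 0.8192·AE;  Cal = (6.9·ABW + 4·(RE−0.1))·FG·3.55
ABW = (1.055 − 1.027)·131.25·0.79/1.027 = 2.8269
OE = 259 − 259/1.055 = 13.5024 °P
AE = 259 − 259/1.027 = 6.8092 °P
RE = 0.1808·13.5024 + 0.8192·6.8092 = 8.0193 °P
Cal = (6.9·2.8269 + 4·(8.0193−0.1))·1.027·3.55

186.6052 kcal


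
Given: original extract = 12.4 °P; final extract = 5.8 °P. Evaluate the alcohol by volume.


SG = 259/(259 − P);  ABV = (OG − FG)·131.25
OG = 259/(259 − 12.4) = 1.0503
FG = 259/(259 − 5.8) = 1.0229
ABV = (1.0503 − 1.0229)·131.25

3.5932 % ABV


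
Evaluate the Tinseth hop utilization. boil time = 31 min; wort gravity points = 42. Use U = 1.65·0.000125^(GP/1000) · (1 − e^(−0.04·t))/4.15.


bigness = 1.65·0.000125^(42/1000) = 1.1312
boil_factor = (1 − e^(−0.04·31))/4.15 = 0.1712
U = 1.1312 · 0.1712

0.1937


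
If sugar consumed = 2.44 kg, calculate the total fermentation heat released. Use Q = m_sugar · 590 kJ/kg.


Q = 2.44 · 590

1439.6000 kJ


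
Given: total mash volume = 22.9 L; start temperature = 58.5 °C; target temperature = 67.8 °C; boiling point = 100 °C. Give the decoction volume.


V_dec = V_total·(T_target − T_start)/(T_boil − T_start)
V_dec = 22.9·(67.8 − 58.5)/(100 − 58.5)

5.1318 L


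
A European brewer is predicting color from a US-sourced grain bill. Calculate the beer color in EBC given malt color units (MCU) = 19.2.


SRM = 1.4922·MCU^0.6859;  EBC = SRM·1.97
SRM = 1.4922·19.2^0.6859 = 11.3251
EBC = 11.3251·1.97

22.3105 EBC


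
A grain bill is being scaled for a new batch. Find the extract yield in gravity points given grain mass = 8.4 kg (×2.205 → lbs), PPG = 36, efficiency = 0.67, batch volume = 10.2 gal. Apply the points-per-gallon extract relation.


points = lbs × PPG × eff / vol
lbs = 8.4 × 2.205 = 18.5220
points = 18.5220 × 36 × 0.67 / 10.2

43.7991 points


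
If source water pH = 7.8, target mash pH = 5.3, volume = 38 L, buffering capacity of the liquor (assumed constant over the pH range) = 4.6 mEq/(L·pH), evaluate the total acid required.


acid = buffering capacity · (pH_source − pH_target) · V
acid = 4.6 · (7.8 − 5.3) · 38

437.0000 mEq


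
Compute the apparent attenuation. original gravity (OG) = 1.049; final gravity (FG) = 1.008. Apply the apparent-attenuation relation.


AA = (OG − FG)/(OG − 1) · 100
AA = (1.049 − 1.008)/(1.049 − 1) · 100

83.6735 %


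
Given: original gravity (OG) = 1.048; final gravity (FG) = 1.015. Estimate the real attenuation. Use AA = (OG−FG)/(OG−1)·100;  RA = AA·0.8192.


AA = (1.048 − 1.015)/(1.048 − 1)·100 = 68.7500
RA = 68.7500·0.8192

56.3200 %


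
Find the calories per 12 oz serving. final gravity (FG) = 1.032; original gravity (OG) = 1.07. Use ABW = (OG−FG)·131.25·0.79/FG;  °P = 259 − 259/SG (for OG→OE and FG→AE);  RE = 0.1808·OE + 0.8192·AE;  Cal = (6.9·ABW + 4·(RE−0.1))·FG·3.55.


ABW = (1.07 − 1.032)·131.25·0.79/1.032 = 3.8180
OE = 259 − 259/1.07 = 16.9439 °P
AE = 259 − 259/1.032 = 8.0310 °P
RE = 0.1808·16.9439 + 0.8192·8.0310 = 9.6425 °P
Cal = (6.9·3.8180 + 4·(9.6425−0.1))·1.032·3.55

236.3524 kcal


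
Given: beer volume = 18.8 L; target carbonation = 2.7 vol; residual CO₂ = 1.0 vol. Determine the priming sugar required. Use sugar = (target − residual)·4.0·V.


sugar = (2.7 − 1.0)·4.0·18.8

127.8400 g


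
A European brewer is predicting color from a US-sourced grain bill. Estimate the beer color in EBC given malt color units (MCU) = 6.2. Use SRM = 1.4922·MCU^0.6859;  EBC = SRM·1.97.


SRM = 1.4922·6.2^0.6859 = 5.2159
EBC = 5.2159·1.97

10.2753 EBC


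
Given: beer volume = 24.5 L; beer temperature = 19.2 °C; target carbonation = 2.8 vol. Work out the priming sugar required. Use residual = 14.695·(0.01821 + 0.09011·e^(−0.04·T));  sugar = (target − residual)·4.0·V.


residual = 14.695·(0.01821 + 0.09011·e^(−0.04·19.2)) = 0.8819
sugar = (2.8 − 0.8819)·4.0·24.5

187.9709 g


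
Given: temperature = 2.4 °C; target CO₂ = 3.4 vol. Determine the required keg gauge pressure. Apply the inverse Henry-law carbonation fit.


psi = vols/(0.01821 + 0.09011·e^(−0.04·T)) − 14.695
psi = 3.4/(0.01821 + 0.09011·e^(−0.04·2.4)) − 14.695

19.2806 psi


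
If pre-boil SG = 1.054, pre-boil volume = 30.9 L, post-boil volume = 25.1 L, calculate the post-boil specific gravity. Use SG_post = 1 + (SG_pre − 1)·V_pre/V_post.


pts_pre = (1.054 − 1)·1000 = 54.0000
pts_post = 54.0000·30.9/25.1 = 66.4781
SG_post = 1 + 66.4781/1000

1.0665


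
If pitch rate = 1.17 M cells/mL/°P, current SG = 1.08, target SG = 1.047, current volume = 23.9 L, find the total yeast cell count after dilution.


V_w = V·((SG_c−1)/(SG_t−1)−1);  °P = 259 − 259/SG_t;  cells = rate·(V+V_w)·°P
V_w = 23.9·((1.08−1)/(1.047−1)−1) = 16.7809
V_final = 23.9 + 16.7809 = 40.6809
°P = 259 − 259/1.047 = 11.6266
cells = 1.17·40.6809·11.6266

553.3843 billion cells


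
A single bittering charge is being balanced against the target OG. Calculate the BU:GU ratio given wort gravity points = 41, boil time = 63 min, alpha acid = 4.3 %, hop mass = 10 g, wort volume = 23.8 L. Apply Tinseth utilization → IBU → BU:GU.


U = 1.65·0.000125^(GP/1000)·(1−e^(−0.04t))/4.15;  IBU = (α/100)·m·U·1000/V;  BU:GU = IBU/GP
U = 1.65·0.000125^(41/1000)·(1−e^(−0.04·63))/4.15 = 0.2529
IBU = (4.3/100)·10·0.2529·1000/23.8 = 4.5695
BU:GU = 4.5695/41

0.1115


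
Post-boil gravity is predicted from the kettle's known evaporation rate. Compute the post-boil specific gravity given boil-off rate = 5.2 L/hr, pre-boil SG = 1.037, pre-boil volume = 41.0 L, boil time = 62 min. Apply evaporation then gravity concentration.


V_post = V_pre − rate·(t/60);  SG_post = 1 + (SG_pre−1)·V_pre/V_post
V_post = 41.0 − 5.2·(62/60) = 35.6267
SG_post = 1 + (1.037 − 1)·41.0/35.6267

1.0426


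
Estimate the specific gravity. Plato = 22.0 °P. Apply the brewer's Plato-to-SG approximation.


SG = 259/(259 − P)
SG = 259/(259 − 22.0)

1.0928


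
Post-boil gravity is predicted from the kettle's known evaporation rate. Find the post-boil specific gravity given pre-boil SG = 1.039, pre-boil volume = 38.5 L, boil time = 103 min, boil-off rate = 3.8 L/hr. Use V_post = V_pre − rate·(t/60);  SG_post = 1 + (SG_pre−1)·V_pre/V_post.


V_post = 38.5 − 3.8·(103/60) = 31.9767
SG_post = 1 + (1.039 − 1)·38.5/31.9767

1.0470


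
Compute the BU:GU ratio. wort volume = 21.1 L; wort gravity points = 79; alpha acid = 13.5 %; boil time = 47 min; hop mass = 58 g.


U = 1.65·0.000125^(GP/1000)·(1−e^(−0.04t))/4.15;  IBU = (α/100)·m·U·1000/V;  BU:GU = IBU/GP
U = 1.65·0.000125^(79/1000)·(1−e^(−0.04·47))/4.15 = 0.1656
IBU = (13.5/100)·58·0.1656·1000/21.1 = 61.4702
BU:GU = 61.4702/79

0.7781


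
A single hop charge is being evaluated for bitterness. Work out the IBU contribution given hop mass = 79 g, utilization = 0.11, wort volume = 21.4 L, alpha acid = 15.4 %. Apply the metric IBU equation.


IBU = (α/100)·mass·U·1000 / V
IBU = (15.4/100)·79·0.11·1000 / 21.4

62.5355 IBU


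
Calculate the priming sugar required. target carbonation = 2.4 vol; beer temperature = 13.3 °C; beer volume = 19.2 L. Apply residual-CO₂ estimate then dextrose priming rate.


residual = 14.695·(0.01821 + 0.09011·e^(−0.04·T));  sugar = (target − residual)·4.0·V
residual = 14.695·(0.01821 + 0.09011·e^(−0.04·13.3)) = 1.0454
sugar = (2.4 − 1.0454)·4.0·19.2

104.0295 g


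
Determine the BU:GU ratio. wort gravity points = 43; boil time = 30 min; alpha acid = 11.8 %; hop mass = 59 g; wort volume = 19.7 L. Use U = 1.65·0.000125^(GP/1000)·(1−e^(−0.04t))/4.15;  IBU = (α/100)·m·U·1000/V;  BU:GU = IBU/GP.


U = 1.65·0.000125^(43/1000)·(1−e^(−0.04·30))/4.15 = 0.1888
IBU = (11.8/100)·59·0.1888·1000/19.7 = 66.7156
BU:GU = 66.7156/43

1.5515


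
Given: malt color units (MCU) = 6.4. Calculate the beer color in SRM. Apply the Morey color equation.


SRM = 1.4922 · MCU^0.6859
SRM = 1.4922 · 6.4^0.6859

5.3307 SRM


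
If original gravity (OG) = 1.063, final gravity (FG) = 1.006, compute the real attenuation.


AA = (OG−FG)/(OG−1)·100;  RA = AA·0.8192
AA = (1.063 − 1.006)/(1.063 − 1)·100 = 90.4762
RA = 90.4762·0.8192

74.1181 %


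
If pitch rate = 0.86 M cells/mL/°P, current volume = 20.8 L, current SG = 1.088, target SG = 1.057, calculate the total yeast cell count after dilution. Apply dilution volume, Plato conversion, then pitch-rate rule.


V_w = V·((SG_c−1)/(SG_t−1)−1);  °P = 259 − 259/SG_t;  cells = rate·(V+V_w)·°P
V_w = 20.8·((1.088−1)/(1.057−1)−1) = 11.3123
V_final = 20.8 + 11.3123 = 32.1123
°P = 259 − 259/1.057 = 13.9669
cells = 0.86·32.1123·13.9669

385.7174 billion cells


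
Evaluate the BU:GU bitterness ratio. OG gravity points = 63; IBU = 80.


BU:GU = IBU / OG_points
BU:GU = 80 / 63

1.2698


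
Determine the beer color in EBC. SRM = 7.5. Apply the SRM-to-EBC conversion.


EBC = SRM · 1.97
EBC = 7.5 · 1.97

14.7750 EBC


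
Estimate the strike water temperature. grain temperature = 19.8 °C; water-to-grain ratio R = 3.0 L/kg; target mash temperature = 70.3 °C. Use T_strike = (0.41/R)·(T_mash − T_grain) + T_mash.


T_strike = (0.41/3.0)·(70.3 − 19.8) + 70.3

77.2017 °C


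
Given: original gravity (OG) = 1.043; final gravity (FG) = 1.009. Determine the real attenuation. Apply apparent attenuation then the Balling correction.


AA = (OG−FG)/(OG−1)·100;  RA = AA·0.8192
AA = (1.043 − 1.009)/(1.043 − 1)·100 = 79.0698
RA = 79.0698·0.8192

64.7740 %


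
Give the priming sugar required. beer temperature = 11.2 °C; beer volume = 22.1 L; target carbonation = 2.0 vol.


residual = 14.695·(0.01821 + 0.09011·e^(−0.04·T));  sugar = (target − residual)·4.0·V
residual = 14.695·(0.01821 + 0.09011·e^(−0.04·11.2)) = 1.1136
sugar = (2.0 − 1.1136)·4.0·22.1

78.3567 g


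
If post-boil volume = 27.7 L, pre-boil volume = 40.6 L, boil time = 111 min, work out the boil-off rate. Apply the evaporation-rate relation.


rate = (V_pre − V_post) / (t_min/60)
rate = (40.6 − 27.7) / (111/60)

6.9730 L/hr


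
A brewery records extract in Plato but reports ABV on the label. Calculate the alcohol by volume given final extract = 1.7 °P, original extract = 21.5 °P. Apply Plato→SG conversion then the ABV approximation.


SG = 259/(259 − P);  ABV = (OG − FG)·131.25
OG = 259/(259 − 21.5) = 1.0905
FG = 259/(259 − 1.7) = 1.0066
ABV = (1.0905 − 1.0066)·131.25

11.0144 % ABV


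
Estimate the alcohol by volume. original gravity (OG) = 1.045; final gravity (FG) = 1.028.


ABV = (OG − FG) · 131.25
ABV = (1.045 − 1.028) · 131.25

2.2312 % ABV


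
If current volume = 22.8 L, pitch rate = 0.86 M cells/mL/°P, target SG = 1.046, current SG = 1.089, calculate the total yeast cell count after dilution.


V_w = V·((SG_c−1)/(SG_t−1)−1);  °P = 259 − 259/SG_t;  cells = rate·(V+V_w)·°P
V_w = 22.8·((1.089−1)/(1.046−1)−1) = 21.3130
V_final = 22.8 + 21.3130 = 44.1130
°P = 259 − 259/1.046 = 11.3901
cells = 0.86·44.1130·11.3901

432.1071 billion cells


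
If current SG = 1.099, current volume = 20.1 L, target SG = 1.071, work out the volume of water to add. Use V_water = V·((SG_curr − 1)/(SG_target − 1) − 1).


V_water = 20.1·((1.099 − 1)/(1.071 − 1) − 1)

7.9268 L


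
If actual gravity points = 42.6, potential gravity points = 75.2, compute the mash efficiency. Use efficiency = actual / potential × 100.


efficiency = 42.6 / 75.2 × 100

56.6489 %


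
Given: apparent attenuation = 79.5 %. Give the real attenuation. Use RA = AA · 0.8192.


RA = 79.5 · 0.8192

65.1264 %


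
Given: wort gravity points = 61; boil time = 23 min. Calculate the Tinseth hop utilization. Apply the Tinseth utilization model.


U = 1.65·0.000125^(GP/1000) · (1 − e^(−0.04·t))/4.15
bigness = 1.65·0.000125^(61/1000) = 0.9537
boil_factor = (1 − e^(−0.04·23))/4.15 = 0.1449
U = 0.9537 · 0.1449

0.1382


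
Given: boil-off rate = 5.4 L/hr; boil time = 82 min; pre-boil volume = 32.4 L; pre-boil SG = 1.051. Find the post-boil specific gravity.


V_post = V_pre − rate·(t/60);  SG_post = 1 + (SG_pre−1)·V_pre/V_post
V_post = 32.4 − 5.4·(82/60) = 25.0200
SG_post = 1 + (1.051 − 1)·32.4/25.0200

1.0660


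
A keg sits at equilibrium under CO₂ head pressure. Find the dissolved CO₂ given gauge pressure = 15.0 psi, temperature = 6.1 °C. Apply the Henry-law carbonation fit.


vols = (P + 14.695)·(0.01821 + 0.09011·e^(−0.04·T))
vols = (15.0 + 14.695)·(0.01821 + 0.09011·e^(−0.04·6.1))

2.6372 volumes


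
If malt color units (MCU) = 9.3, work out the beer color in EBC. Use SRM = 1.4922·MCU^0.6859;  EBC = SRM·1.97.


SRM = 1.4922·9.3^0.6859 = 6.8883
EBC = 6.8883·1.97

13.5699 EBC


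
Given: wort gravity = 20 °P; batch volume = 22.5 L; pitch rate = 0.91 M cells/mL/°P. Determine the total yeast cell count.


cells (billions) = rate · V_L · °P
cells = 0.91 · 22.5 · 20

409.5000 billion cells


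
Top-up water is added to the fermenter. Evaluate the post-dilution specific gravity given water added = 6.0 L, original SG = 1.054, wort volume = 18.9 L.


SG_new = 1 + (SG_old − 1)·V_old/(V_old + V_water)
pts = (1.054 − 1)·1000·18.9/(18.9 + 6.0) = 40.9880
SG_new = 1 + 40.9880/1000

1.0410
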